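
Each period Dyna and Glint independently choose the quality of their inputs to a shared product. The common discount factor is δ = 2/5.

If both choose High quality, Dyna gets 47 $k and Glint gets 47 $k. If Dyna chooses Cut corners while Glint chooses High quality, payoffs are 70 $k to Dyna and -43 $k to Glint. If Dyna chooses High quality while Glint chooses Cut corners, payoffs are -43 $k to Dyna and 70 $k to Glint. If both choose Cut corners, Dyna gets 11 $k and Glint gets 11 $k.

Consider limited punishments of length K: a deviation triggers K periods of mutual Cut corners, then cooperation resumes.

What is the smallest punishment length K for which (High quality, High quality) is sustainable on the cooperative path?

4

Need Σ_{k=1}^{K} δ^k ≥ (70−47)/(47−11) = 0.6389 at δ = 2/5.
At K = 3 the sum is 0.6240 < 0.6389; at K = 4 it is 0.6496 ≥ 0.6389.
So the minimum punishment length is K = 4.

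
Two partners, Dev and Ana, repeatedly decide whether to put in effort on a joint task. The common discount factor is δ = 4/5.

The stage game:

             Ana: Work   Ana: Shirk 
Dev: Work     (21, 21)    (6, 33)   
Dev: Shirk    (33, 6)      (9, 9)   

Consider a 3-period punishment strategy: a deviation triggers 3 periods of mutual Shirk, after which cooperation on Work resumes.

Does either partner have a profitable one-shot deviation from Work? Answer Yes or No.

No

Comparing payoff streams over the 4 periods until play realigns: cooperate → 21(1+δ+…+δ^3); deviate → 33 + 9(δ+…+δ^3).
Cooperation is sustained iff (21−9)(δ+…+δ^3) ≥ 33−21.
δ+…+δ^3 = 4/5·(1−(4/5)^3)/(1−4/5) = 1.9520, and (33−21)/(21−9) = 1.0000.
1.9520 ≥ 1.0000, so cooperation is sustainable.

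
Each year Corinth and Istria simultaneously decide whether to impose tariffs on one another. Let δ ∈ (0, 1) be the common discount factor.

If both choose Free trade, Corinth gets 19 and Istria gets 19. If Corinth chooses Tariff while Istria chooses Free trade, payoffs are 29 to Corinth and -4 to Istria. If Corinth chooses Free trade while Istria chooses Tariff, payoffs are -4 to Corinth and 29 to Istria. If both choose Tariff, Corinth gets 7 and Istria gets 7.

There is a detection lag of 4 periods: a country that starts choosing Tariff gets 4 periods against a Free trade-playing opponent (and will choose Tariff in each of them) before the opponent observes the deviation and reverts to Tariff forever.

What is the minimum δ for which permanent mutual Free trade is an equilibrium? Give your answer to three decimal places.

0.821

The best deviation is to choose Tariff for all 4 undetected periods, earning 29 each, then 7 forever once detected.
Deviation value: 29(1−δ^4)/(1−δ) + 7δ^4/(1−δ); cooperation value: 19/(1−δ).
IC: 19 ≥ 29(1−δ^4) + 7δ^4 = 29 − 22δ^4.
So δ^4 ≥ 10/22 = 5/11, giving δ ≥ (5/11)^(1/4) ≈ 0.821.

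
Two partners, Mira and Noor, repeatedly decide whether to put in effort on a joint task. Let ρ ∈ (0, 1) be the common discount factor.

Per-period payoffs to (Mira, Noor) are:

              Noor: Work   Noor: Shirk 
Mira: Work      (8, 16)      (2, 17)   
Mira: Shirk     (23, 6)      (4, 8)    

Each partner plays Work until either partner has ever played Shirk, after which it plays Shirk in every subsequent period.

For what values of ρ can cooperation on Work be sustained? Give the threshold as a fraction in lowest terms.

15/19

Mira's threshold: (23−8)/(23−4) = 15/19.
Noor's threshold: (17−16)/(17−8) = 1/9.
15/19 > 1/9, so Mira binds and ρ* = 15/19.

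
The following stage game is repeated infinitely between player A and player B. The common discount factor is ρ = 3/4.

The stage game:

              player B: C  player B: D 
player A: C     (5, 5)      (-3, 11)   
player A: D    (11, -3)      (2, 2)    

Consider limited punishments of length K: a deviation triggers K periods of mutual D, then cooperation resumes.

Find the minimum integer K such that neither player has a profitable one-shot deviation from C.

No profitable deviation requires (5−2)(ρ+…+ρ^K) ≥ 11−5, i.e. ρ+…+ρ^K ≥ 2 ≈ 2.0000.
With ρ = 3/4, the partial sums are K=1: 0.7500, K=2: 1.3125, K=3: 1.7344, K=4: 2.0508.
K = 4 is the first length at which the sum reaches 2.0000.

4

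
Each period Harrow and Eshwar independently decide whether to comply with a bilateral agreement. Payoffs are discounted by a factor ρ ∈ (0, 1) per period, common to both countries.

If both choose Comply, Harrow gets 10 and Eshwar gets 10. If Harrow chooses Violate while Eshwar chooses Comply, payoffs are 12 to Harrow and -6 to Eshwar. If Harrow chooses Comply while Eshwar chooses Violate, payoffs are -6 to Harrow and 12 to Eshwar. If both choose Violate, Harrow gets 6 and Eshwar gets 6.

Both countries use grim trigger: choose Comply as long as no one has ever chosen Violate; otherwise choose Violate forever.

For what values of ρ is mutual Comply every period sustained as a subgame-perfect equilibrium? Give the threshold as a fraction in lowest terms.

1/3

10/(1−ρ) ≥ 12 + 6ρ/(1−ρ)
10 ≥ 12 − 6ρ
ρ ≥ 2/6 = 1/3.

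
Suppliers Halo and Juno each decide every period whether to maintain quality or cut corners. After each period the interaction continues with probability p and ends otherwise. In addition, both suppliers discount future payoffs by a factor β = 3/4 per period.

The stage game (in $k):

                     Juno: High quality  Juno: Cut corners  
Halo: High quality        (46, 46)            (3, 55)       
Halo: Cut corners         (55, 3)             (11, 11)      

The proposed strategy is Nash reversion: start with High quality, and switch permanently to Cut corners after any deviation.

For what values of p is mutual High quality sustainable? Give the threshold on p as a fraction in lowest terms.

3/11

With continuation probability p and discount β, the effective per-period discount factor is βp.
Grim-trigger IC: βp ≥ (55−46)/(55−11) = 9/44.
So p ≥ (9/44)/(3/4) = 3/11.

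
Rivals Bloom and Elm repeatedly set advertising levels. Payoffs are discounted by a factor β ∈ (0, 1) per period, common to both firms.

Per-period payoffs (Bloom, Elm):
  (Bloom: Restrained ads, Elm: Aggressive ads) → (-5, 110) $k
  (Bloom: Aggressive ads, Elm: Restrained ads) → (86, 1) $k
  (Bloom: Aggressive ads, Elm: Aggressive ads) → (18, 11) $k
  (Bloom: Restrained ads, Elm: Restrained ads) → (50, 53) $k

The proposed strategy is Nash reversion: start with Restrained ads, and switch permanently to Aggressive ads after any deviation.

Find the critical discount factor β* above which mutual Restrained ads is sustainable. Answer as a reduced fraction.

19/33

Bloom's threshold: (86−50)/(86−18) = 9/17.
Elm's threshold: (110−53)/(110−11) = 19/33.
9/17 < 19/33, so Elm binds and β* = 19/33.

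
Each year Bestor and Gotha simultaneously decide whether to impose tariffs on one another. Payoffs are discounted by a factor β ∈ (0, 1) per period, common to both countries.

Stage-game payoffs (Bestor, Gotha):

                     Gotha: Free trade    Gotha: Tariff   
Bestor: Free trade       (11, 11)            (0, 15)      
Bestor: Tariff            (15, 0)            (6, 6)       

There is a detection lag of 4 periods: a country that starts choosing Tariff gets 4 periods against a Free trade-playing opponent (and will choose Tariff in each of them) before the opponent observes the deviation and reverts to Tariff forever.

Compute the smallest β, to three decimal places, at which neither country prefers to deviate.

0.816

Deviating for the 4 undetected periods gains 15−11 = 4 per period over cooperation, then loses 11−6 = 5 per period forever once punishment starts.
Gain: 4(1 + β + … + β^3); loss: 5·β^4/(1−β).
No profitable deviation ⇔ 4(1−β^4) ≤ 5·β^4, i.e. β^4 ≥ 4/(4+5) = 4/9.
Hence β ≥ (4/9)^(1/4) ≈ 0.816.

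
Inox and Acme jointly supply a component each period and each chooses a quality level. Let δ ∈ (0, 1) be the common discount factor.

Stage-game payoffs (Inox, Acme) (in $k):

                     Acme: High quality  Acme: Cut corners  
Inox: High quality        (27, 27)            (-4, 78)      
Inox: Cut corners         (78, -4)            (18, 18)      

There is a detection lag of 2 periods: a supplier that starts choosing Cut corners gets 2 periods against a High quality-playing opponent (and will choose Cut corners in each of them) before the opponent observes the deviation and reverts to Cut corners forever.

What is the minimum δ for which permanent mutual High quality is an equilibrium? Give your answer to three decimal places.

0.922

The best deviation is to choose Cut corners for all 2 undetected periods, earning 78 each, then 18 forever once detected.
Deviation value: 78(1−δ^2)/(1−δ) + 18δ^2/(1−δ); cooperation value: 27/(1−δ).
IC: 27 ≥ 78(1−δ^2) + 18δ^2 = 78 − 60δ^2.
So δ^2 ≥ 51/60 = 17/20, giving δ ≥ (17/20)^(1/2) ≈ 0.922.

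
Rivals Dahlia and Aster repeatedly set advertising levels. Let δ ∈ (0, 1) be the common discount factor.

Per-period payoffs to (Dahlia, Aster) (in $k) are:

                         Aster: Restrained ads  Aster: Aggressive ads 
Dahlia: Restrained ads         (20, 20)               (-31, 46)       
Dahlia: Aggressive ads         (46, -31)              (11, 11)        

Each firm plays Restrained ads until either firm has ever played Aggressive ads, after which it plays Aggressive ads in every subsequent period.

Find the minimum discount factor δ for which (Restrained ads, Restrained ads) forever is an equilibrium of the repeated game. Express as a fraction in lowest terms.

One-period gain from deviating is 46 − 20 = 26. The loss is 20 − 11 = 9 in every subsequent period, with present value 9·δ/(1−δ).
Deviation is unprofitable when 9·δ/(1−δ) ≥ 26, i.e. δ/(1−δ) ≥ 26/9.
Equivalently δ ≥ 26/(26+9) = 26/35.

26/35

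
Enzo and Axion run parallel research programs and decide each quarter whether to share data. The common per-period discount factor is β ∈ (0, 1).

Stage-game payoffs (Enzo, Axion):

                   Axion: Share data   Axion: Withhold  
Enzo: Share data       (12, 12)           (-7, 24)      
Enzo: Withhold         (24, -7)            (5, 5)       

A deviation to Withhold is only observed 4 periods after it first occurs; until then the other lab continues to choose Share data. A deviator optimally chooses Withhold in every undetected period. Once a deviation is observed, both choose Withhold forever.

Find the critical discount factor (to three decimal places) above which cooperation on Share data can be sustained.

0.891

A deviator earns 24 for 4 periods, then 5 forever; cooperating earns 12 forever. Multiplying the IC by (1−β):
12 ≥ 24(1−β^4) + 5β^4, so 19·β^4 ≥ 12 and β^4 ≥ 12/19.
β ≥ (12/19)^(1/4) ≈ 0.891.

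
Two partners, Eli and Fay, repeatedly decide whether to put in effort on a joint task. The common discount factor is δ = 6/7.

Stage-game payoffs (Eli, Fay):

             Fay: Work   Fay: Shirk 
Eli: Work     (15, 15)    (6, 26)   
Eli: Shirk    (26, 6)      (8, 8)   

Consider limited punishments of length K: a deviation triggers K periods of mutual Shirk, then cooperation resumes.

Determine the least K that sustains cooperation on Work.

2

Need Σ_{k=1}^{K} δ^k ≥ (26−15)/(15−8) = 1.5714 at δ = 6/7.
At K = 1 the sum is 0.8571 < 1.5714; at K = 2 it is 1.5918 ≥ 1.5714.
So the minimum punishment length is K = 2.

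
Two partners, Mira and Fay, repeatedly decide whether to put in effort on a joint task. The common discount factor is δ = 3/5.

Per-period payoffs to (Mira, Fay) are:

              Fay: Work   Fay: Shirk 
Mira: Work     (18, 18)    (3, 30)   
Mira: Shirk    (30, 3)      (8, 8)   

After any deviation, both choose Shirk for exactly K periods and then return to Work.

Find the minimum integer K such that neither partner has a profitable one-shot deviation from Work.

4

No profitable deviation requires (18−8)(δ+…+δ^K) ≥ 30−18, i.e. δ+…+δ^K ≥ 6/5 ≈ 1.2000.
With δ = 3/5, the partial sums are K=1: 0.6000, K=2: 0.9600, K=3: 1.1760, K=4: 1.3056.
K = 4 is the first length at which the sum reaches 1.2000.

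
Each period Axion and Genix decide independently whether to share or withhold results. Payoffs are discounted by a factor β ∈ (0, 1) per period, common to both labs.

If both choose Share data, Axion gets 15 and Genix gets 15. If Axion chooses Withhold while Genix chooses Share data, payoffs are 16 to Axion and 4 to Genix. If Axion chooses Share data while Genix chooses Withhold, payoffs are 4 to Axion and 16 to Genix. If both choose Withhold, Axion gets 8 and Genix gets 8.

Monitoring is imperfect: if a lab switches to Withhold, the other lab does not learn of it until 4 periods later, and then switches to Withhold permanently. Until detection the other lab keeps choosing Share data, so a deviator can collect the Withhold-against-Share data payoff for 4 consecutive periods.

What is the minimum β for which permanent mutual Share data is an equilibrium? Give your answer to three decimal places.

Deviating for the 4 undetected periods gains 16−15 = 1 per period over cooperation, then loses 15−8 = 7 per period forever once punishment starts.
Gain: 1(1 + β + … + β^3); loss: 7·β^4/(1−β).
No profitable deviation ⇔ 1(1−β^4) ≤ 7·β^4, i.e. β^4 ≥ 1/(1+7) = 1/8.
Hence β ≥ (1/8)^(1/4) ≈ 0.595.

0.595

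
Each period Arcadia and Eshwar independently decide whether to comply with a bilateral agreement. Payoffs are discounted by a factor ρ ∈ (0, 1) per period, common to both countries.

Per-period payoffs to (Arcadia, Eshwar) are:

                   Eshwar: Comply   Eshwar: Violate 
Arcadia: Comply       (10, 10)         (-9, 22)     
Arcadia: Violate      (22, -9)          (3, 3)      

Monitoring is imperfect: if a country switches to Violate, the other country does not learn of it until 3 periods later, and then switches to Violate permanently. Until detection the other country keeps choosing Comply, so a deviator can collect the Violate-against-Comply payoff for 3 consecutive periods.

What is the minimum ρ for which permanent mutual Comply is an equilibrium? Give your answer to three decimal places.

A deviator earns 22 for 3 periods, then 3 forever; cooperating earns 10 forever. Multiplying the IC by (1−ρ):
10 ≥ 22(1−ρ^3) + 3ρ^3, so 19·ρ^3 ≥ 12 and ρ^3 ≥ 12/19.
ρ ≥ (12/19)^(1/3) ≈ 0.858.

0.858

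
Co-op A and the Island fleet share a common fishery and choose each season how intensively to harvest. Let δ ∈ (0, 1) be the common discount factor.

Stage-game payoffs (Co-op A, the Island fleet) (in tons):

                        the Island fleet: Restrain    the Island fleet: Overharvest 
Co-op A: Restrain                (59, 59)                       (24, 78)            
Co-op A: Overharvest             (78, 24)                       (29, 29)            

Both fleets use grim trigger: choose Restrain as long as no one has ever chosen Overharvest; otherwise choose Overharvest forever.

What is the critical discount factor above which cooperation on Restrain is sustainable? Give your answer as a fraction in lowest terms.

Cooperation forever yields 59 each period: 59/(1−δ).
Deviating yields 78 once, then 29 forever: 78 + 29δ/(1−δ).
No profitable deviation requires 59/(1−δ) ≥ 78 + 29δ/(1−δ).
Multiplying by (1−δ): 59 ≥ 78(1−δ) + 29δ = 78 − 49δ.
So 49δ ≥ 19, i.e. δ ≥ 19/49.

19/49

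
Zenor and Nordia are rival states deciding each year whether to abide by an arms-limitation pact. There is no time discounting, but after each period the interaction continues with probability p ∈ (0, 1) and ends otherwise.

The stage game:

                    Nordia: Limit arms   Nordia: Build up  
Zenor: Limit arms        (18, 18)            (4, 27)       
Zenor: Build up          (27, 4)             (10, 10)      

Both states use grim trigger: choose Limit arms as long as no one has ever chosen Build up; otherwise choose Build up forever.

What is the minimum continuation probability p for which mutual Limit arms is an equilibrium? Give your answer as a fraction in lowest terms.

9/17

Expected cooperation value is 18 + p·18 + p²·18 + … = 18/(1−p); deviation gives 27 + p·10/(1−p).
18 ≥ 27(1−p) + 10p ⇒ 17p ≥ 9 ⇒ p ≥ 9/17.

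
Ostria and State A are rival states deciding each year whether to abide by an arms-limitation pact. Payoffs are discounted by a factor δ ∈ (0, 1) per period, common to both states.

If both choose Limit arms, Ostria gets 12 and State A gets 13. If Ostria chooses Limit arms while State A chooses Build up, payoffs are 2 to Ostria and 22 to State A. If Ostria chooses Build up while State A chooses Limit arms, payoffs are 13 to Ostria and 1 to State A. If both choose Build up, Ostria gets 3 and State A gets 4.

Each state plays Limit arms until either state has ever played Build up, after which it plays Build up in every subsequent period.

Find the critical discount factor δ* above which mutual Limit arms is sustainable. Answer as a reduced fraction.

1/2

Ostria's threshold: (13−12)/(13−3) = 1/10.
State A's threshold: (22−13)/(22−4) = 1/2.
1/10 < 1/2, so State A binds and δ* = 1/2.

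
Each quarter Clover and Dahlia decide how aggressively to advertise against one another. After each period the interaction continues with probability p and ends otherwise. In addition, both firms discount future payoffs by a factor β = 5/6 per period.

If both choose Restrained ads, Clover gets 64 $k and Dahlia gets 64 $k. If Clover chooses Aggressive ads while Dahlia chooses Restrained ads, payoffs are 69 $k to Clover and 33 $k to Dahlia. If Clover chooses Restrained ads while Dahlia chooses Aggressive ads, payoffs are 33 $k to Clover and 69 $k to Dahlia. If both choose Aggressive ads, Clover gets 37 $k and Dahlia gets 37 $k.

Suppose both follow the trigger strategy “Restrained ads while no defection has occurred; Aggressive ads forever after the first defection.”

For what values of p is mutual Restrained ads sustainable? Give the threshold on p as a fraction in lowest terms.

3/16

With continuation probability p and discount β, the effective per-period discount factor is βp.
Grim-trigger IC: βp ≥ (69−64)/(69−37) = 5/32.
So p ≥ (5/32)/(5/6) = 3/16.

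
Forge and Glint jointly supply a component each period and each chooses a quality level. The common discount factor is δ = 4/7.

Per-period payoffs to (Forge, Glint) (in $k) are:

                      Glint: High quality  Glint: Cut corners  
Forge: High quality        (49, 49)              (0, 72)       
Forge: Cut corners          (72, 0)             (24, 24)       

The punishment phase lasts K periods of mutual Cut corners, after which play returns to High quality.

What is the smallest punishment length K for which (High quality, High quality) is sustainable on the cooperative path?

Need Σ_{k=1}^{K} δ^k ≥ (72−49)/(49−24) = 0.9200 at δ = 4/7.
At K = 2 the sum is 0.8980 < 0.9200; at K = 3 it is 1.0845 ≥ 0.9200.
So the minimum punishment length is K = 3.

3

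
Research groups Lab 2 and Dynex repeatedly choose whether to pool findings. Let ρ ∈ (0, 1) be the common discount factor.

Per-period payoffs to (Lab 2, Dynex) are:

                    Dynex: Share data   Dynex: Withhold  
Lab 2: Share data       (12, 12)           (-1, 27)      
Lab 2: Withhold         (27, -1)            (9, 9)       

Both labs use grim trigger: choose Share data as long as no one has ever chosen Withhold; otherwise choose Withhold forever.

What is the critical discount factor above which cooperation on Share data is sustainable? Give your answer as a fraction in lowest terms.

5/6

Cooperation forever yields 12 each period: 12/(1−ρ).
Deviating yields 27 once, then 9 forever: 27 + 9ρ/(1−ρ).
No profitable deviation requires 12/(1−ρ) ≥ 27 + 9ρ/(1−ρ).
Multiplying by (1−ρ): 12 ≥ 27(1−ρ) + 9ρ = 27 − 18ρ.
So 18ρ ≥ 15, i.e. ρ ≥ 15/18 = 5/6.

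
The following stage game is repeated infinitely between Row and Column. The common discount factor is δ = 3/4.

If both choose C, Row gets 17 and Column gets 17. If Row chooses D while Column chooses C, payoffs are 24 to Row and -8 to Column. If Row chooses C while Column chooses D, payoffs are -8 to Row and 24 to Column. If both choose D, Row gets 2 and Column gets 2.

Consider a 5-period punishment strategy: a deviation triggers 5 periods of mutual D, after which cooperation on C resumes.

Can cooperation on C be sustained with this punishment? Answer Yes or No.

IC: δ+…+δ^5 ≥ (24−17)/(17−2) = 7/15.
At δ = 3/4: partial sum = 2.2881 ≥ 0.4667. Cooperation sustainable.

Yes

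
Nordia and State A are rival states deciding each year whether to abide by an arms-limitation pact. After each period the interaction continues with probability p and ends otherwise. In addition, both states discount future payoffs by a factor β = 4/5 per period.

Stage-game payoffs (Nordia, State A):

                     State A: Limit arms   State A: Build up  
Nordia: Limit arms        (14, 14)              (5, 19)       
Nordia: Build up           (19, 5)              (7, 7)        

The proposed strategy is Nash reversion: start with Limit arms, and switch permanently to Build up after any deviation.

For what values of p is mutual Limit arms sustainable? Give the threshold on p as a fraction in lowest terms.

25/48

Expected continuation weight on next period's payoff is β·p = 4/5·p, which plays the role of the discount factor.
Cooperation requires 4/5·p ≥ (19−14)/(19−7) = 5/12, hence p ≥ 25/48.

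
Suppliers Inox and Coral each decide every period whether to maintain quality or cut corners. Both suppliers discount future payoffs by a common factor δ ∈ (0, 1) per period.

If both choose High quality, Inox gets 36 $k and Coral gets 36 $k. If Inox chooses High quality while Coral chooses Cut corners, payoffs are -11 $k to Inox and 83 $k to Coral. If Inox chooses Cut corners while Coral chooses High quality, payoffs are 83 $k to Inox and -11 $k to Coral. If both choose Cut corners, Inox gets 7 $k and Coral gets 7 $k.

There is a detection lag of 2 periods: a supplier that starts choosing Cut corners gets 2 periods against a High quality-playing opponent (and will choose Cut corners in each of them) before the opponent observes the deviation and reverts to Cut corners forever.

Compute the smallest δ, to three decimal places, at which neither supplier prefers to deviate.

0.786

The best deviation is to choose Cut corners for all 2 undetected periods, earning 83 each, then 7 forever once detected.
Deviation value: 83(1−δ^2)/(1−δ) + 7δ^2/(1−δ); cooperation value: 36/(1−δ).
IC: 36 ≥ 83(1−δ^2) + 7δ^2 = 83 − 76δ^2.
So δ^2 ≥ 47/76, giving δ ≥ (47/76)^(1/2) ≈ 0.786.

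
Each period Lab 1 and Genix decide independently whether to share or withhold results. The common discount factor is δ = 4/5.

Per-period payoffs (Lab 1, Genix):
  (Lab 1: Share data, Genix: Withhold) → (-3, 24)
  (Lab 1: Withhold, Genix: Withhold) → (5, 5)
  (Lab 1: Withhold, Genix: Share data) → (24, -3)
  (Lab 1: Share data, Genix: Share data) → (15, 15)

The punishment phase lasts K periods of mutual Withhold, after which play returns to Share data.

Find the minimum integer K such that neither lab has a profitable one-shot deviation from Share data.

No profitable deviation requires (15−5)(δ+…+δ^K) ≥ 24−15, i.e. δ+…+δ^K ≥ 9/10 ≈ 0.9000.
With δ = 4/5, the partial sums are K=1: 0.8000, K=2: 1.4400.
K = 2 is the first length at which the sum reaches 0.9000.

2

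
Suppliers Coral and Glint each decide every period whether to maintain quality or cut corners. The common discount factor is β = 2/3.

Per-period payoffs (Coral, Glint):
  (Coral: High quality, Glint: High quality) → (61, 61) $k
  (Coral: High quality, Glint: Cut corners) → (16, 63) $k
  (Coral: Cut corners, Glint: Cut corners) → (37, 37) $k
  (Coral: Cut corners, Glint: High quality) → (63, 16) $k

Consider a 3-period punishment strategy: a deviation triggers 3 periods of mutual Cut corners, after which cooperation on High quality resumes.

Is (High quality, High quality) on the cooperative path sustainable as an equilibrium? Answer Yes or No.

Comparing payoff streams over the 4 periods until play realigns: cooperate → 61(1+β+…+β^3); deviate → 63 + 37(β+…+β^3).
Cooperation is sustained iff (61−37)(β+…+β^3) ≥ 63−61.
β+…+β^3 = 2/3·(1−(2/3)^3)/(1−2/3) = 1.4074, and (63−61)/(61−37) = 0.0833.
1.4074 ≥ 0.0833, so cooperation is sustainable.

Yes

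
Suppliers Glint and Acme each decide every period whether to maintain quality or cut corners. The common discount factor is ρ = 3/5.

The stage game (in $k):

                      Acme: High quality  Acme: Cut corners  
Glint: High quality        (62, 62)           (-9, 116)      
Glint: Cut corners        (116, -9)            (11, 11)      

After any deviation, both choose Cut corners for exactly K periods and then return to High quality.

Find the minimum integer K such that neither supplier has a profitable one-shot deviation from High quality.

3

No profitable deviation requires (62−11)(ρ+…+ρ^K) ≥ 116−62, i.e. ρ+…+ρ^K ≥ 18/17 ≈ 1.0588.
With ρ = 3/5, the partial sums are K=1: 0.6000, K=2: 0.9600, K=3: 1.1760.
K = 3 is the first length at which the sum reaches 1.0588.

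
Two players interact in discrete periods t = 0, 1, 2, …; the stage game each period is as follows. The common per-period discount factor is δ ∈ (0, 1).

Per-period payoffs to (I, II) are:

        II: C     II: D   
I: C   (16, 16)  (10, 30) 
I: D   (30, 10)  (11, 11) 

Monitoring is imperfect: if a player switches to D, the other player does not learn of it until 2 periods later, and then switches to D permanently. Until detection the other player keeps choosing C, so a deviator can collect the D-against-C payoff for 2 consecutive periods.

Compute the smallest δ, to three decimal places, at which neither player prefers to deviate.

0.858

A deviator earns 30 for 2 periods, then 11 forever; cooperating earns 16 forever. Multiplying the IC by (1−δ):
16 ≥ 30(1−δ^2) + 11δ^2, so 19·δ^2 ≥ 14 and δ^2 ≥ 14/19.
δ ≥ (14/19)^(1/2) ≈ 0.858.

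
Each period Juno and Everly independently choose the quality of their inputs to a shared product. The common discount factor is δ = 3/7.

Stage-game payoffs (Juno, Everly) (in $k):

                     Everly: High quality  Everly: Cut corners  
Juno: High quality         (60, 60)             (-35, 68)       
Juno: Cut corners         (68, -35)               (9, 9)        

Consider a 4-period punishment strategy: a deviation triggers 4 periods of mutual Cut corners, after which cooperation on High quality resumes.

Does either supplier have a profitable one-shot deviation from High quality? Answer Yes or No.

A one-shot deviation gives 68 now, then 9 for 4 periods, then back to 60.
Gain from deviating: (68−60) today; loss: (60−9) in each of the next 4 periods.
No-deviation condition: (60−9)(δ+…+δ^4) ≥ 68−60, i.e. δ+…+δ^4 ≥ 8/51.
At δ = 3/7: δ+…+δ^4 = 0.7247 ≥ 0.1569.
So cooperation is sustainable.

No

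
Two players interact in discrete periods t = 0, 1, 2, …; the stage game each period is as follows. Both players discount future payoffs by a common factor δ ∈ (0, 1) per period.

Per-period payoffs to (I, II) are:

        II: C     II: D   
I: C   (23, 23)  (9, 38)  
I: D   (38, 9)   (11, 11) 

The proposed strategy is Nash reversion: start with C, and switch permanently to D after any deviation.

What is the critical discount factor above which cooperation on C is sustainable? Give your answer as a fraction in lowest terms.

One-period gain from deviating is 38 − 23 = 15. The loss is 23 − 11 = 12 in every subsequent period, with present value 12·δ/(1−δ).
Deviation is unprofitable when 12·δ/(1−δ) ≥ 15, i.e. δ/(1−δ) ≥ 5/4.
Equivalently δ ≥ 15/(15+12) = 5/9.

5/9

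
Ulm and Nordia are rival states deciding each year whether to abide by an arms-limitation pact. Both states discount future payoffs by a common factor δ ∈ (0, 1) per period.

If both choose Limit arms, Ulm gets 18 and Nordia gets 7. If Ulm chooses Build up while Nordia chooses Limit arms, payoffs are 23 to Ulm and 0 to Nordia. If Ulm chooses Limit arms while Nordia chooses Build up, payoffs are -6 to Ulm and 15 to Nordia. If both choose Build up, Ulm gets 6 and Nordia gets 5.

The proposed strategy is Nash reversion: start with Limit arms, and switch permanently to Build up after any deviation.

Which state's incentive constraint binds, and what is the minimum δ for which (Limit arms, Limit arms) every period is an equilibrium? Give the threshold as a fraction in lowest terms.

Nordia; δ ≥ 4/5

Ulm: cooperation gives 18 each period; deviation gives 23 once then 6 forever.
  18/(1−δ) ≥ 23 + 6δ/(1−δ) ⇒ δ ≥ 5/17.
Nordia: cooperation gives 7 each period; deviation gives 15 once then 5 forever.
  δ ≥ 8/10 = 4/5.
Both must hold, so the binding constraint is Nordia's: δ ≥ 4/5.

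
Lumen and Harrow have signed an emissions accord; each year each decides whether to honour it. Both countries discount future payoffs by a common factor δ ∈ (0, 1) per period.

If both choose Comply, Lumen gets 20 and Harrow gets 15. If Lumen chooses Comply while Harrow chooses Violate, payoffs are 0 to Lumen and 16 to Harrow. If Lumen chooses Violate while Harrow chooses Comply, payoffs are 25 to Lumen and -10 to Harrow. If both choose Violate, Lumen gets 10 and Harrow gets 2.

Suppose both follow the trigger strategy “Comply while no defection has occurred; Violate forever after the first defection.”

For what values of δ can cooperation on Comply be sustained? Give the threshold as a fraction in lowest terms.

1/3

Lumen's threshold: (25−20)/(25−10) = 1/3.
Harrow's threshold: (16−15)/(16−2) = 1/14.
1/3 > 1/14, so Lumen binds and δ* = 1/3.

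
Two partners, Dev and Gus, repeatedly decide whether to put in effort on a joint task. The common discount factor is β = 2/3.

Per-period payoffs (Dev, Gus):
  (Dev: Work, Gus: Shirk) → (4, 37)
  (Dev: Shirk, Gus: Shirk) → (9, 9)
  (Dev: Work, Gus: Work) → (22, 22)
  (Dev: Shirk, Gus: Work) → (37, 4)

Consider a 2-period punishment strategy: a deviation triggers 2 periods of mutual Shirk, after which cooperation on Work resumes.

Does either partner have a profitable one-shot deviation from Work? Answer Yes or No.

Yes

Comparing payoff streams over the 3 periods until play realigns: cooperate → 22(1+β+…+β^2); deviate → 37 + 9(β+…+β^2).
Cooperation is sustained iff (22−9)(β+…+β^2) ≥ 37−22.
β+…+β^2 = 2/3·(1−(2/3)^2)/(1−2/3) = 1.1111, and (37−22)/(22−9) = 1.1538.
1.1111 < 1.1538, so cooperation is not sustainable.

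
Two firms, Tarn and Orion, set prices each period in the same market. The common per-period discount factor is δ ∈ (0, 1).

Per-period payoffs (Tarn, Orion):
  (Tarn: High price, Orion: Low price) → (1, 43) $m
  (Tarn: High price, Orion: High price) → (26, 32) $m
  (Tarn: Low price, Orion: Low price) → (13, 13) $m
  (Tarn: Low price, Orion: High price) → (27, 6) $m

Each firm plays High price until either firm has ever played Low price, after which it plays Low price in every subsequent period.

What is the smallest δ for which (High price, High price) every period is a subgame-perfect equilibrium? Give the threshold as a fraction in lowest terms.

Tarn: cooperation gives 26 each period; deviation gives 27 once then 13 forever.
  26/(1−δ) ≥ 27 + 13δ/(1−δ) ⇒ δ ≥ 1/14.
Orion: cooperation gives 32 each period; deviation gives 43 once then 13 forever.
  δ ≥ 11/30.
Both must hold, so the binding constraint is Orion's: δ ≥ 11/30.

11/30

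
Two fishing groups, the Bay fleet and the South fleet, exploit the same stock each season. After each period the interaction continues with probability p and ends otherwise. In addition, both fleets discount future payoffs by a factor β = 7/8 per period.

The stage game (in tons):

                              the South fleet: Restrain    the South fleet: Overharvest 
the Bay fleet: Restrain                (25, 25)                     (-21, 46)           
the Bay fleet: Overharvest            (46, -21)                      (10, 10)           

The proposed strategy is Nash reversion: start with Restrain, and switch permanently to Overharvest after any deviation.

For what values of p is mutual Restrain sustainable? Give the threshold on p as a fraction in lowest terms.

2/3

Expected continuation weight on next period's payoff is β·p = 7/8·p, which plays the role of the discount factor.
Cooperation requires 7/8·p ≥ (46−25)/(46−10) = 7/12, hence p ≥ 2/3.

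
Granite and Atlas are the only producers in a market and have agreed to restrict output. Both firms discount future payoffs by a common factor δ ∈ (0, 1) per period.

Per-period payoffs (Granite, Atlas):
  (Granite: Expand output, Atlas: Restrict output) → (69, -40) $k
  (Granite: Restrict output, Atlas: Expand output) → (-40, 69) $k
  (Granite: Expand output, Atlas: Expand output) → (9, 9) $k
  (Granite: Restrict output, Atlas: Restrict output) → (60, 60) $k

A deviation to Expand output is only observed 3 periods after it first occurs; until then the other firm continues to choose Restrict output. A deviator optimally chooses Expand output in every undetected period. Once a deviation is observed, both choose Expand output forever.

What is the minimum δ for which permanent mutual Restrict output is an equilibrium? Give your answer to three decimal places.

The best deviation is to choose Expand output for all 3 undetected periods, earning 69 each, then 9 forever once detected.
Deviation value: 69(1−δ^3)/(1−δ) + 9δ^3/(1−δ); cooperation value: 60/(1−δ).
IC: 60 ≥ 69(1−δ^3) + 9δ^3 = 69 − 60δ^3.
So δ^3 ≥ 9/60 = 3/20, giving δ ≥ (3/20)^(1/3) ≈ 0.531.

0.531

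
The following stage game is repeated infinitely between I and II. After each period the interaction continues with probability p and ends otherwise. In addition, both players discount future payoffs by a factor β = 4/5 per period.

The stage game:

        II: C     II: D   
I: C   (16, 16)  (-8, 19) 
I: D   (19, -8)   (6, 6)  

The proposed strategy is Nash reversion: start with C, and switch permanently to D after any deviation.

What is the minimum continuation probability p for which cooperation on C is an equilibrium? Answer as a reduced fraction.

Expected continuation weight on next period's payoff is β·p = 4/5·p, which plays the role of the discount factor.
Cooperation requires 4/5·p ≥ (19−16)/(19−6) = 3/13, hence p ≥ 15/52.

15/52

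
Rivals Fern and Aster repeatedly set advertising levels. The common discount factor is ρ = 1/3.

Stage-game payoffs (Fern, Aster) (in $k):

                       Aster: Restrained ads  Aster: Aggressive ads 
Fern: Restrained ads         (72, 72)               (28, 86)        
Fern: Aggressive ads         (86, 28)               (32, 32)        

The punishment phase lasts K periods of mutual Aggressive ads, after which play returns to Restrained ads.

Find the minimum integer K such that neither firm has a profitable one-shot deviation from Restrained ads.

2

IC: ρ(1−ρ^K)/(1−ρ) ≥ (86−72)/(72−32) = 7/20.
With ρ = 1/3: need 1 − ρ^K ≥ 7/20·(1−1/3)/(1/3), i.e. ρ^K ≤ 0.3000.
Since (1/3)^1 = 0.3333 and (1/3)^2 = 0.1111, the smallest such K is 2.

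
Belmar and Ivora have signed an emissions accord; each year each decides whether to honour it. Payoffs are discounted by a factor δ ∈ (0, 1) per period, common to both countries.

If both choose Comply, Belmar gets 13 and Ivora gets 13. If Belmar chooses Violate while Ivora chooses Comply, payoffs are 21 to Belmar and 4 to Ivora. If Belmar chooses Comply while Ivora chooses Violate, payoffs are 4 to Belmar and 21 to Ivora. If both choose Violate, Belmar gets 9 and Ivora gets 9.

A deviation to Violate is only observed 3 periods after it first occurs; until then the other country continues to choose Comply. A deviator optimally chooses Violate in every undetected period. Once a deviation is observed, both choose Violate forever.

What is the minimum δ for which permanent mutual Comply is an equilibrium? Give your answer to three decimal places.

0.874

Deviating for the 3 undetected periods gains 21−13 = 8 per period over cooperation, then loses 13−9 = 4 per period forever once punishment starts.
Gain: 8(1 + δ + … + δ^2); loss: 4·δ^3/(1−δ).
No profitable deviation ⇔ 8(1−δ^3) ≤ 4·δ^3, i.e. δ^3 ≥ 8/(8+4) = 2/3.
Hence δ ≥ (2/3)^(1/3) ≈ 0.874.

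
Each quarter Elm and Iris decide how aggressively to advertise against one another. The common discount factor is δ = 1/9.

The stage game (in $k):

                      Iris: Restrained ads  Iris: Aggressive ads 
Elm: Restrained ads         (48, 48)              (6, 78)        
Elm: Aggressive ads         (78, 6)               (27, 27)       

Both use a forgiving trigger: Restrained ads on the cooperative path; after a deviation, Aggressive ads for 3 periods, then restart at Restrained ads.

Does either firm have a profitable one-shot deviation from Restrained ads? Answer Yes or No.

Yes

A one-shot deviation gives 78 now, then 27 for 3 periods, then back to 48.
Gain from deviating: (78−48) today; loss: (48−27) in each of the next 3 periods.
No-deviation condition: (48−27)(δ+…+δ^3) ≥ 78−48, i.e. δ+…+δ^3 ≥ 10/7.
At δ = 1/9: δ+…+δ^3 = 0.1248 < 1.4286.
So cooperation is not sustainable.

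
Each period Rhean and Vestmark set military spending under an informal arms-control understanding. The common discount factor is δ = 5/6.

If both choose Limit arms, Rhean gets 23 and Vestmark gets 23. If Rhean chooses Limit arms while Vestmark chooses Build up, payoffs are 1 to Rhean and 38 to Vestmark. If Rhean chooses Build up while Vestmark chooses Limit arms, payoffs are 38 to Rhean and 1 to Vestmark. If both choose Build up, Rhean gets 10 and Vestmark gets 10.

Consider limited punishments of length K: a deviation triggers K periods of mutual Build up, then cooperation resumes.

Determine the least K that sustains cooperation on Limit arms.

2

No profitable deviation requires (23−10)(δ+…+δ^K) ≥ 38−23, i.e. δ+…+δ^K ≥ 15/13 ≈ 1.1538.
With δ = 5/6, the partial sums are K=1: 0.8333, K=2: 1.5278.
K = 2 is the first length at which the sum reaches 1.1538.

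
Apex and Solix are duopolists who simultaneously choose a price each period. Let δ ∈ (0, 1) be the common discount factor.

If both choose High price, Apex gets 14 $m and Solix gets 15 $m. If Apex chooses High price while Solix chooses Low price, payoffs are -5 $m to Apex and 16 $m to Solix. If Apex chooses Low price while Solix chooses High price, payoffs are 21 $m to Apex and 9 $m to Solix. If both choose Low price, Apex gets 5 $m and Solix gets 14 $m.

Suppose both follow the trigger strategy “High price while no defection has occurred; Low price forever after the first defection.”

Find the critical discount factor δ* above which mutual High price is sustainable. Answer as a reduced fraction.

1/2

For Apex: deviation gain 21−14 = 7, per-period punishment loss 14−5 = 9. IC gives δ ≥ 7/16.
For Solix: gain 1, loss 1 per period, so δ ≥ 1/2.
The tighter constraint is Solix's, so cooperation needs δ ≥ 1/2.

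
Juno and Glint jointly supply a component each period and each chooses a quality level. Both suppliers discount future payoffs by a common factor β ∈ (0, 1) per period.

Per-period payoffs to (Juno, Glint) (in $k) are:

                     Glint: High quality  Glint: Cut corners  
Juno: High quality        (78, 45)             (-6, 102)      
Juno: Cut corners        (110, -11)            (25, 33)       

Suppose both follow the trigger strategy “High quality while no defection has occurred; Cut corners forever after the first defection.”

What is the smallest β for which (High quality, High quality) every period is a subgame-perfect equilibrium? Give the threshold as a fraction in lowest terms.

19/23

Juno: cooperation gives 78 each period; deviation gives 110 once then 25 forever.
  78/(1−β) ≥ 110 + 25β/(1−β) ⇒ β ≥ 32/85.
Glint: cooperation gives 45 each period; deviation gives 102 once then 33 forever.
  β ≥ 57/69 = 19/23.
Both must hold, so the binding constraint is Glint's: β ≥ 19/23.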